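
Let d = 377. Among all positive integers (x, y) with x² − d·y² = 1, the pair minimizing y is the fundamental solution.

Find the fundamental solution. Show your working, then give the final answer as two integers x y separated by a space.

d=377: √d = [19; 2,2,2,38] (ℓ=4, even), read p_3/q_3
i=0: a=19 ⇒ p=19, q=1
i=1: a=2 ⇒ p=39, q=2
i=2: a=2 ⇒ p=97, q=5
i=3: a=2 ⇒ p=233, q=12
→ (233, 12).  Check: 233²=54289, 377·12²=54288, difference 1.

233 12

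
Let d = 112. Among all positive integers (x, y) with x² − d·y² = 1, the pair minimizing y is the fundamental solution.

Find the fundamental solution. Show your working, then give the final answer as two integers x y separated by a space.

[10; 1,1,2,1,1,20] for √112; ℓ=6 ⇒ convergent index 5
step 0: (10, 1)  from 10·(1,0) + (0,1)
step 1: (11, 1)  from 1·(10,1) + (1,0)
step 2: (21, 2)  from 1·(11,1) + (10,1)
step 3: (53, 5)  from 2·(21,2) + (11,1)
step 4: (74, 7)  from 1·(53,5) + (21,2)
step 5: (127, 12)  from 1·(74,7) + (53,5)
fundamental: x₁=127, y₁=12  (since 16129 − 112·144 = 1)

127 12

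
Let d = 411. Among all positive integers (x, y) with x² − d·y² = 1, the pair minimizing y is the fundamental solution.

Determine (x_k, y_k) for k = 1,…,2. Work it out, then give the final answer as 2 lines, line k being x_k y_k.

49730 2453
4946145799 243975380

d=411: √d = [20; 3,1,1,1,19,1,1,1,3,40] (ℓ=10, even), read p_9/q_9
a_0=20:  p_0=20·1+0=20,  q_0=20·0+1=1
…
a_2=1:  p_2=1·61+20=81,  q_2=1·3+1=4
a_3=1:  p_3=1·81+61=142,  q_3=1·4+3=7
a_4=1:  p_4=1·142+81=223,  q_4=1·7+4=11
a_5=19:  p_5=19·223+142=4379,  q_5=19·11+7=216
a_6=1:  p_6=1·4379+223=4602,  q_6=1·216+11=227
a_7=1:  p_7=1·4602+4379=8981,  q_7=1·227+216=443
a_8=1:  p_8=1·8981+4602=13583,  q_8=1·443+227=670
a_9=3:  p_9=3·13583+8981=49730,  q_9=3·670+443=2453
→ (49730, 2453).  Check: 49730²=2473072900, 411·2453²=2473072899, difference 1.
n=2: (49730,2453)∘(49730,2453) = (49730·49730+411·2453·2453, 49730·2453+2453·49730) = (4946145799,243975380)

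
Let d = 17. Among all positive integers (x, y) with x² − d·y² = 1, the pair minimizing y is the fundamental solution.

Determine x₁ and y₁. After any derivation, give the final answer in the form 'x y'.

33 8

√17 → a₀=4, period (8); ℓ=1 odd so k=1
k=0  a_k=4  p_k/q_k = 4/1
k=1  a_k=8  p_k/q_k = 33/8
fundamental: x₁=33, y₁=8  (since 1089 − 17·64 = 1)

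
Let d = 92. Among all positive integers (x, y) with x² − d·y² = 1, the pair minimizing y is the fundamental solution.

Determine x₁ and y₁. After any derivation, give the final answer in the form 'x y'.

d=92: √d = [9; 1,1,2,4,2,1,1,18] (ℓ=8, even), read p_7/q_7
i=0: a=9 ⇒ p=9, q=1
i=1: a=1 ⇒ p=10, q=1
…
i=6: a=1 ⇒ p=681, q=71
i=7: a=1 ⇒ p=1151, q=120
→ (1151, 120).  Check: 1151²=1324801, 92·120²=1324800, difference 1.

1151 120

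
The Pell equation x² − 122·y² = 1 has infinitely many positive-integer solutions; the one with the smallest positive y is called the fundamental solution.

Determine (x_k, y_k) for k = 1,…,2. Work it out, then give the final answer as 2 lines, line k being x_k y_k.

d=122: √d = [11; 22] (ℓ=1, odd), read p_1/q_1
k=0  a_k=11  p_k/q_k = 11/1
k=1  a_k=22  p_k/q_k = 243/22
(x₁, y₁) = (243, 22);  243² − 122·22² = 1 ✓
(x_2, y_2) = (243·243 + 122·22·22, 243·22 + 22·243) = (118097, 10692)

243 22
118097 10692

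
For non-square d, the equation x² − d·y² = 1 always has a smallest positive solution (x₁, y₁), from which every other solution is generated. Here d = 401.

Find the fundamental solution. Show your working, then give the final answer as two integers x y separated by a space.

[20; 40] for √401; ℓ=1 ⇒ convergent index 1
a_0=20:  p_0=20·1+0=20,  q_0=20·0+1=1
a_1=40:  p_1=40·20+1=801,  q_1=40·1+0=40
(x₁, y₁) = (801, 40);  801² − 401·40² = 1 ✓

801 40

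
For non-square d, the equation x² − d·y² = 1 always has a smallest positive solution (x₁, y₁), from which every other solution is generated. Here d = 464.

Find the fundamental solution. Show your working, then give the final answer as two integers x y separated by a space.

[21; 1,1,5,1,1,1,5,1,1,42] for √464; ℓ=10 ⇒ convergent index 9
step 0: (21, 1)  from 21·(1,0) + (0,1)
…
step 2: (43, 2)  from 1·(22,1) + (21,1)
step 3: (237, 11)  from 5·(43,2) + (22,1)
step 4: (280, 13)  from 1·(237,11) + (43,2)
…
step 7: (4502, 209)  from 5·(797,37) + (517,24)
step 8: (5299, 246)  from 1·(4502,209) + (797,37)
step 9: (9801, 455)  from 1·(5299,246) + (4502,209)
→ (9801, 455).  Check: 9801²=96059601, 464·455²=96059600, difference 1.

9801 455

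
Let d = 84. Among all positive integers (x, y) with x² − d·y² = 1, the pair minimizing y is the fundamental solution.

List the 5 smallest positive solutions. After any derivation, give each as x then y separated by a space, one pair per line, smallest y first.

55 6
6049 660
665335 72594
73180801 7984680
8049222775 878242206

√84 → a₀=9, period (6,18); ℓ=2 even so k=1
i=0: a=9 ⇒ p=9, q=1
i=1: a=6 ⇒ p=55, q=6
(x₁, y₁) = (55, 6);  55² − 84·6² = 1 ✓
(55+6√84)^2 = 6049 + 660√84
(55+6√84)^3 = 665335 + 72594√84
(55+6√84)^4 = 73180801 + 7984680√84
(55+6√84)^5 = 8049222775 + 878242206√84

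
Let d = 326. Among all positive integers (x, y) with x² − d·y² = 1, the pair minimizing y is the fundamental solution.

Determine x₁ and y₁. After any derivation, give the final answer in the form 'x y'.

√326 → a₀=18, period (18,36); ℓ=2 even so k=1
k=0  a_k=18  p_k/q_k = 18/1
k=1  a_k=18  p_k/q_k = 325/18
→ (325, 18).  Check: 325²=105625, 326·18²=105624, difference 1.

325 18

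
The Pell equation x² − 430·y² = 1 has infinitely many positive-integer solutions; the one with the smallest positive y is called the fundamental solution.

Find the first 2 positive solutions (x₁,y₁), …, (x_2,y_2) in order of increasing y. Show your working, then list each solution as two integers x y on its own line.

d=430: √d = [20; 1,2,1,3,1,…,2,1,40] (ℓ=14, even), read p_13/q_13
a_0=20:  p_0=20·1+0=20,  q_0=20·0+1=1
a_1=1:  p_1=1·20+1=21,  q_1=1·1+0=1
…
a_4=3:  p_4=3·83+62=311,  q_4=3·4+3=15
a_5=1:  p_5=1·311+83=394,  q_5=1·15+4=19
a_6=6:  p_6=6·394+311=2675,  q_6=6·19+15=129
a_7=8:  p_7=8·2675+394=21794,  q_7=8·129+19=1051
…
a_10=3:  p_10=3·155233+133439=599138,  q_10=3·7486+6435=28893
a_11=1:  p_11=1·599138+155233=754371,  q_11=1·28893+7486=36379
a_12=2:  p_12=2·754371+599138=2107880,  q_12=2·36379+28893=101651
a_13=1:  p_13=1·2107880+754371=2862251,  q_13=1·101651+36379=138030
→ (2862251, 138030).  Check: 2862251²=8192480787001, 430·138030²=8192480787000, difference 1.
(x_2, y_2) = (2862251·2862251 + 430·138030·138030, 2862251·138030 + 138030·2862251) = (16384961574001, 790153011060)

2862251 138030
16384961574001 790153011060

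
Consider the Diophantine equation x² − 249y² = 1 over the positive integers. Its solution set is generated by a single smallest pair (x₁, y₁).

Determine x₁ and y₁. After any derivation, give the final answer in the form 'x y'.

8553815 542076

√249 = [15; 1,3,1,1,5,…,3,1,30, …], period ℓ=16 (even) → k=15
a_0=15:  p_0=15·1+0=15,  q_0=15·0+1=1
…
a_2=3:  p_2=3·16+15=63,  q_2=3·1+1=4
…
a_5=5:  p_5=5·142+79=789,  q_5=5·9+5=50
a_6=1:  p_6=1·789+142=931,  q_6=1·50+9=59
…
a_8=10:  p_8=10·3582+931=36751,  q_8=10·227+59=2329
…
a_14=3:  p_14=3·1884116+1017351=6669699,  q_14=3·119401+64472=422675
a_15=1:  p_15=1·6669699+1884116=8553815,  q_15=1·422675+119401=542076
(x₁, y₁) = (8553815, 542076);  8553815² − 249·542076² = 1 ✓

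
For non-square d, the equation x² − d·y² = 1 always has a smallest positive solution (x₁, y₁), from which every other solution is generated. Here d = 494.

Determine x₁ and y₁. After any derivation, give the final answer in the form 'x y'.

d=494: √d = [22; 4,2,2,1,2,1,2,2,4,44] (ℓ=10, even), read p_9/q_9
k=0  a_k=22  p_k/q_k = 22/1
k=1  a_k=4  p_k/q_k = 89/4
…
k=4  a_k=1  p_k/q_k = 689/31
…
k=8  a_k=2  p_k/q_k = 16514/743
k=9  a_k=4  p_k/q_k = 73035/3286
(x₁, y₁) = (73035, 3286);  73035² − 494·3286² = 1 ✓

73035 3286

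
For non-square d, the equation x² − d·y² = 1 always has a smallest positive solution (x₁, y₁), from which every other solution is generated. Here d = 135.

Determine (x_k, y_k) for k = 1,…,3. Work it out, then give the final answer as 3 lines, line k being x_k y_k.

244 21
119071 10248
58106404 5001003

d=135: √d = [11; 1,1,1,1,1,1,1,22] (ℓ=8, even), read p_7/q_7
step 0: (11, 1)  from 11·(1,0) + (0,1)
…
step 2: (23, 2)  from 1·(12,1) + (11,1)
step 3: (35, 3)  from 1·(23,2) + (12,1)
…
step 6: (151, 13)  from 1·(93,8) + (58,5)
step 7: (244, 21)  from 1·(151,13) + (93,8)
(x₁, y₁) = (244, 21);  244² − 135·21² = 1 ✓
n=2: (244,21)∘(244,21) = (244·244+135·21·21, 244·21+21·244) = (119071,10248)
n=3: (119071,10248)∘(244,21) = (244·119071+135·21·10248, 244·10248+21·119071) = (58106404,5001003)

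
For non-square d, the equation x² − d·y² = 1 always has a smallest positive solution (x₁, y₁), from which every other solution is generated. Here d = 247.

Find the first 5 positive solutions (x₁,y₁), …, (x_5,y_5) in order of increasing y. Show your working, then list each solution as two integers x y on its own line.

85292 5427
14549450527 925759368
2481903468612476 157919736025485
423373021275241155457 26938580249245573872
72220663458733833793864412 4595290773079387237355763

d=247: √d = [15; 1,2,1,1,9,1,9,1,1,2,1,30] (ℓ=12, even), read p_11/q_11
k=0  a_k=15  p_k/q_k = 15/1
…
k=3  a_k=1  p_k/q_k = 63/4
…
k=6  a_k=1  p_k/q_k = 1163/74
…
k=9  a_k=1  p_k/q_k = 24203/1540
k=10  a_k=2  p_k/q_k = 61089/3887
k=11  a_k=1  p_k/q_k = 85292/5427
→ (85292, 5427).  Check: 85292²=7274725264, 247·5427²=7274725263, difference 1.
(85292+5427√247)^2 = 14549450527 + 925759368√247
(85292+5427√247)^3 = 2481903468612476 + 157919736025485√247
(85292+5427√247)^4 = 423373021275241155457 + 26938580249245573872√247
(85292+5427√247)^5 = 72220663458733833793864412 + 4595290773079387237355763√247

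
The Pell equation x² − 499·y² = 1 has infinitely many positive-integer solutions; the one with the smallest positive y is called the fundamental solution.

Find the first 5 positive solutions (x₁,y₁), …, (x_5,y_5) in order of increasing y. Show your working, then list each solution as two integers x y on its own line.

√499 → a₀=22, period (2,1,21,1,2,44); ℓ=6 even so k=5
i=0: a=22 ⇒ p=22, q=1
…
i=2: a=1 ⇒ p=67, q=3
…
i=4: a=1 ⇒ p=1519, q=68
i=5: a=2 ⇒ p=4490, q=201
→ (4490, 201).  Check: 4490²=20160100, 499·201²=20160099, difference 1.
k=2:  x_2 = 4490·4490+499·201·201 = 40320199,  y_2 = 4490·201+201·4490 = 1804980
k=3:  x_3 = 4490·40320199+499·201·1804980 = 362075382530,  y_3 = 4490·1804980+201·40320199 = 16208720199
k=4:  x_4 = 4490·362075382530+499·201·16208720199 = 3251436894799201,  y_4 = 4490·16208720199+201·362075382530 = 145554305582040
k=5:  x_5 = 4490·3251436894799201+499·201·145554305582040 = 29197902953221442450,  y_5 = 4490·145554305582040+201·3251436894799201 = 1307077647917999001

4490 201
40320199 1804980
362075382530 16208720199
3251436894799201 145554305582040
29197902953221442450 1307077647917999001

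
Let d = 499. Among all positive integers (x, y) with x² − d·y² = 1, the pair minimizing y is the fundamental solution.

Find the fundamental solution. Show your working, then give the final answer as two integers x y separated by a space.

4490 201

[22; 2,1,21,1,2,44] for √499; ℓ=6 ⇒ convergent index 5
a_0=22:  p_0=22·1+0=22,  q_0=22·0+1=1
…
a_2=1:  p_2=1·45+22=67,  q_2=1·2+1=3
a_3=21:  p_3=21·67+45=1452,  q_3=21·3+2=65
a_4=1:  p_4=1·1452+67=1519,  q_4=1·65+3=68
a_5=2:  p_5=2·1519+1452=4490,  q_5=2·68+65=201
fundamental: x₁=4490, y₁=201  (since 20160100 − 499·40401 = 1)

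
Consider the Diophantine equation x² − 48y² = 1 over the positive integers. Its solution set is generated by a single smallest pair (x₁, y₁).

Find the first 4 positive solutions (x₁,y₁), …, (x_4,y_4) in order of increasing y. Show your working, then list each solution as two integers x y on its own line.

d=48: √d = [6; 1,12] (ℓ=2, even), read p_1/q_1
a_0=6:  p_0=6·1+0=6,  q_0=6·0+1=1
a_1=1:  p_1=1·6+1=7,  q_1=1·1+0=1
→ (7, 1).  Check: 7²=49, 48·1²=48, difference 1.
(x_2, y_2) = (7·7 + 48·1·1, 7·1 + 1·7) = (97, 14)
(x_3, y_3) = (7·97 + 48·1·14, 7·14 + 1·97) = (1351, 195)
(x_4, y_4) = (7·1351 + 48·1·195, 7·195 + 1·1351) = (18817, 2716)

7 1
97 14
1351 195
18817 2716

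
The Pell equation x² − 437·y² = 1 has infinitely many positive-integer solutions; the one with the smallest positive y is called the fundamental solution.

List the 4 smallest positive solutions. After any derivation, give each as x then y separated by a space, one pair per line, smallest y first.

√437 = [20; 1,9,2,9,1,40, …], period ℓ=6 (even) → k=5
step 0: (20, 1)  from 20·(1,0) + (0,1)
step 1: (21, 1)  from 1·(20,1) + (1,0)
…
step 4: (4160, 199)  from 9·(439,21) + (209,10)
step 5: (4599, 220)  from 1·(4160,199) + (439,21)
(x₁, y₁) = (4599, 220);  4599² − 437·220² = 1 ✓
(4599+220√437)^2 = 42301601 + 2023560√437
(4599+220√437)^3 = 389090121399 + 18612704660√437
(4599+220√437)^4 = 3578850894326401 + 171199655439120√437

4599 220
42301601 2023560
389090121399 18612704660
3578850894326401 171199655439120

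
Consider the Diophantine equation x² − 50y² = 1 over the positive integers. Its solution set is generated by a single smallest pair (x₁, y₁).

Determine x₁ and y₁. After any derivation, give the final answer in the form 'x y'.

99 14

[7; 14] for √50; ℓ=1 ⇒ convergent index 1
step 0: (7, 1)  from 7·(1,0) + (0,1)
step 1: (99, 14)  from 14·(7,1) + (1,0)
→ (99, 14).  Check: 99²=9801, 50·14²=9800, difference 1.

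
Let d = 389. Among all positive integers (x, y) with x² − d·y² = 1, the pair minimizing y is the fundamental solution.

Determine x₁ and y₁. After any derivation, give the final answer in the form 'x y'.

√389 → a₀=19, period (1,2,1,1,1,1,2,1,38); ℓ=9 odd so k=17
a_0=19:  p_0=19·1+0=19,  q_0=19·0+1=1
…
a_2=2:  p_2=2·20+19=59,  q_2=2·1+1=3
a_3=1:  p_3=1·59+20=79,  q_3=1·3+1=4
a_4=1:  p_4=1·79+59=138,  q_4=1·4+3=7
a_5=1:  p_5=1·138+79=217,  q_5=1·7+4=11
a_6=1:  p_6=1·217+138=355,  q_6=1·11+7=18
…
a_9=38:  p_9=38·1282+927=49643,  q_9=38·65+47=2517
a_10=1:  p_10=1·49643+1282=50925,  q_10=1·2517+65=2582
a_11=2:  p_11=2·50925+49643=151493,  q_11=2·2582+2517=7681
…
a_13=1:  p_13=1·202418+151493=353911,  q_13=1·10263+7681=17944
…
a_16=2:  p_16=2·910240+556329=2376809,  q_16=2·46151+28207=120509
a_17=1:  p_17=1·2376809+910240=3287049,  q_17=1·120509+46151=166660
(x₁, y₁) = (3287049, 166660);  3287049² − 389·166660² = 1 ✓

3287049 166660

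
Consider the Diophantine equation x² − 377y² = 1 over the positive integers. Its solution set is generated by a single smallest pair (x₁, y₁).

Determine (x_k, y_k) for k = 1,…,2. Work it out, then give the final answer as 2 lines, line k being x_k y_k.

√377 = [19; 2,2,2,38, …], period ℓ=4 (even) → k=3
k=0  a_k=19  p_k/q_k = 19/1
…
k=2  a_k=2  p_k/q_k = 97/5
k=3  a_k=2  p_k/q_k = 233/12
(x₁, y₁) = (233, 12);  233² − 377·12² = 1 ✓
n=2: (233,12)∘(233,12) = (233·233+377·12·12, 233·12+12·233) = (108577,5592)

233 12
108577 5592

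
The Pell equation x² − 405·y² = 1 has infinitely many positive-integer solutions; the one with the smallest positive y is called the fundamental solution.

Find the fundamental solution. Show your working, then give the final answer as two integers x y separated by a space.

161 8

[20; 8,40] for √405; ℓ=2 ⇒ convergent index 1
i=0: a=20 ⇒ p=20, q=1
i=1: a=8 ⇒ p=161, q=8
(x₁, y₁) = (161, 8);  161² − 405·8² = 1 ✓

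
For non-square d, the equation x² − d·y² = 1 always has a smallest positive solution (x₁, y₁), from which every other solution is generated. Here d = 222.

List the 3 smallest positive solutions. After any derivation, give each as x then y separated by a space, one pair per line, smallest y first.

149 10
44401 2980
13231349 888030

d=222: √d = [14; 1,8,1,28] (ℓ=4, even), read p_3/q_3
step 0: (14, 1)  from 14·(1,0) + (0,1)
step 1: (15, 1)  from 1·(14,1) + (1,0)
step 2: (134, 9)  from 8·(15,1) + (14,1)
step 3: (149, 10)  from 1·(134,9) + (15,1)
(x₁, y₁) = (149, 10);  149² − 222·10² = 1 ✓
(x_2, y_2) = (149·149 + 222·10·10, 149·10 + 10·149) = (44401, 2980)
(x_3, y_3) = (149·44401 + 222·10·2980, 149·2980 + 10·44401) = (13231349, 888030)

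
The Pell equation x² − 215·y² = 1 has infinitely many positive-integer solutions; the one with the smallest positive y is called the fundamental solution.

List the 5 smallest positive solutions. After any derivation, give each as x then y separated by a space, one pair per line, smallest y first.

44 3
3871 264
340604 23229
29969281 2043888
2636956124 179838915

√215 = [14; 1,1,1,28, …], period ℓ=4 (even) → k=3
a_0=14:  p_0=14·1+0=14,  q_0=14·0+1=1
a_1=1:  p_1=1·14+1=15,  q_1=1·1+0=1
a_2=1:  p_2=1·15+14=29,  q_2=1·1+1=2
a_3=1:  p_3=1·29+15=44,  q_3=1·2+1=3
(x₁, y₁) = (44, 3);  44² − 215·3² = 1 ✓
(44+3√215)^2 = 3871 + 264√215
(44+3√215)^3 = 340604 + 23229√215
(44+3√215)^4 = 29969281 + 2043888√215
(44+3√215)^5 = 2636956124 + 179838915√215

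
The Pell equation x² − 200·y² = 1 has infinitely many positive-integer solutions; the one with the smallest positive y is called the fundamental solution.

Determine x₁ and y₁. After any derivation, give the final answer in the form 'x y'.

99 7

√200 → a₀=14, period (7,28); ℓ=2 even so k=1
k=0  a_k=14  p_k/q_k = 14/1
k=1  a_k=7  p_k/q_k = 99/7
fundamental: x₁=99, y₁=7  (since 9801 − 200·49 = 1)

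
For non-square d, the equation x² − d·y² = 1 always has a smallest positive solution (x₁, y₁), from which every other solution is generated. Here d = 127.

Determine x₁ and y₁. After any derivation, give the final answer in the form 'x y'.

√127 = [11; 3,1,2,2,7,11,7,2,2,1,3,22, …], period ℓ=12 (even) → k=11
i=0: a=11 ⇒ p=11, q=1
…
i=3: a=2 ⇒ p=124, q=11
i=4: a=2 ⇒ p=293, q=26
i=5: a=7 ⇒ p=2175, q=193
…
i=9: a=2 ⇒ p=906941, q=80478
i=10: a=1 ⇒ p=1274561, q=113099
i=11: a=3 ⇒ p=4730624, q=419775
fundamental: x₁=4730624, y₁=419775  (since 22378803429376 − 127·176211050625 = 1)

4730624 419775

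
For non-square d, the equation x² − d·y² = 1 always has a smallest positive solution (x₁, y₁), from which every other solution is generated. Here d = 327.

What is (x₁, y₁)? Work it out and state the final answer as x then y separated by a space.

217 12

√327 = [18; 12,36, …], period ℓ=2 (even) → k=1
i=0: a=18 ⇒ p=18, q=1
i=1: a=12 ⇒ p=217, q=12
fundamental: x₁=217, y₁=12  (since 47089 − 327·144 = 1)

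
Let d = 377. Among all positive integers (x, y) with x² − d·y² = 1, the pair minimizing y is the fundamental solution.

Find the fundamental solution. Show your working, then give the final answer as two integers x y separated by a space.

√377 → a₀=19, period (2,2,2,38); ℓ=4 even so k=3
k=0  a_k=19  p_k/q_k = 19/1
…
k=2  a_k=2  p_k/q_k = 97/5
k=3  a_k=2  p_k/q_k = 233/12
→ (233, 12).  Check: 233²=54289, 377·12²=54288, difference 1.

233 12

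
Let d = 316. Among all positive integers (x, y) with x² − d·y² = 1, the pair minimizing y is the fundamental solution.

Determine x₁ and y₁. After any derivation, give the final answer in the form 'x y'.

12799 720

[17; 1,3,2,8,2,3,1,34] for √316; ℓ=8 ⇒ convergent index 7
step 0: (17, 1)  from 17·(1,0) + (0,1)
…
step 2: (71, 4)  from 3·(18,1) + (17,1)
step 3: (160, 9)  from 2·(71,4) + (18,1)
step 4: (1351, 76)  from 8·(160,9) + (71,4)
step 5: (2862, 161)  from 2·(1351,76) + (160,9)
step 6: (9937, 559)  from 3·(2862,161) + (1351,76)
step 7: (12799, 720)  from 1·(9937,559) + (2862,161)
(x₁, y₁) = (12799, 720);  12799² − 316·720² = 1 ✓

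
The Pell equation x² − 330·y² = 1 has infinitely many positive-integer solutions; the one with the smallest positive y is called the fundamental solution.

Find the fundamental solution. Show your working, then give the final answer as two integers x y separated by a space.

√330 = [18; 6,36, …], period ℓ=2 (even) → k=1
i=0: a=18 ⇒ p=18, q=1
i=1: a=6 ⇒ p=109, q=6
(x₁, y₁) = (109, 6);  109² − 330·6² = 1 ✓

109 6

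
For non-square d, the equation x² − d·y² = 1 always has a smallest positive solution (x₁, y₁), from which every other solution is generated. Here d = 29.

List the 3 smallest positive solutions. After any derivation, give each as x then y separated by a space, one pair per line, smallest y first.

d=29: √d = [5; 2,1,1,2,10] (ℓ=5, odd), read p_9/q_9
k=0  a_k=5  p_k/q_k = 5/1
k=1  a_k=2  p_k/q_k = 11/2
k=2  a_k=1  p_k/q_k = 16/3
k=3  a_k=1  p_k/q_k = 27/5
k=4  a_k=2  p_k/q_k = 70/13
k=5  a_k=10  p_k/q_k = 727/135
k=6  a_k=2  p_k/q_k = 1524/283
k=7  a_k=1  p_k/q_k = 2251/418
k=8  a_k=1  p_k/q_k = 3775/701
k=9  a_k=2  p_k/q_k = 9801/1820
fundamental: x₁=9801, y₁=1820  (since 96059601 − 29·3312400 = 1)
(9801+1820√29)^2 = 192119201 + 35675640√29
(9801+1820√29)^3 = 3765920568201 + 699313893460√29

9801 1820
192119201 35675640
3765920568201 699313893460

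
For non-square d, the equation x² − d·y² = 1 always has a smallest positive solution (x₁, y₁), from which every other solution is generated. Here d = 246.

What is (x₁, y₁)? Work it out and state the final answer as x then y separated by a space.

d=246: √d = [15; 1,2,5,1,14,1,5,2,1,30] (ℓ=10, even), read p_9/q_9
step 0: (15, 1)  from 15·(1,0) + (0,1)
…
step 4: (298, 19)  from 1·(251,16) + (47,3)
…
step 6: (4721, 301)  from 1·(4423,282) + (298,19)
…
step 8: (60777, 3875)  from 2·(28028,1787) + (4721,301)
step 9: (88805, 5662)  from 1·(60777,3875) + (28028,1787)
fundamental: x₁=88805, y₁=5662  (since 7886328025 − 246·32058244 = 1)

88805 5662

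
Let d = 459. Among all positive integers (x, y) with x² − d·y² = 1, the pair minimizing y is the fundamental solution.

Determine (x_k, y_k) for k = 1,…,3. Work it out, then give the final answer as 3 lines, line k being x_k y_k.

d=459: √d = [21; 2,2,1,4,21,4,1,2,2,42] (ℓ=10, even), read p_9/q_9
k=0  a_k=21  p_k/q_k = 21/1
…
k=2  a_k=2  p_k/q_k = 107/5
…
k=6  a_k=4  p_k/q_k = 60695/2833
…
k=8  a_k=2  p_k/q_k = 212079/9899
k=9  a_k=2  p_k/q_k = 499850/23331
→ (499850, 23331).  Check: 499850²=249850022500, 459·23331²=249850022499, difference 1.
(x_2, y_2) = (499850·499850 + 459·23331·23331, 499850·23331 + 23331·499850) = (499700044999, 23324000700)
(x_3, y_3) = (499850·499700044999 + 459·23331·23324000700, 499850·23324000700 + 23331·499700044999) = (499550134985000450, 23317003499766669)

499850 23331
499700044999 23324000700
499550134985000450 23317003499766669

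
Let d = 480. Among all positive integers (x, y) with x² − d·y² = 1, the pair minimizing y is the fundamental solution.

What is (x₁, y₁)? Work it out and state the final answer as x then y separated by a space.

241 11

√480 = [21; 1,9,1,42, …], period ℓ=4 (even) → k=3
a_0=21:  p_0=21·1+0=21,  q_0=21·0+1=1
a_1=1:  p_1=1·21+1=22,  q_1=1·1+0=1
a_2=9:  p_2=9·22+21=219,  q_2=9·1+1=10
a_3=1:  p_3=1·219+22=241,  q_3=1·10+1=11
fundamental: x₁=241, y₁=11  (since 58081 − 480·121 = 1)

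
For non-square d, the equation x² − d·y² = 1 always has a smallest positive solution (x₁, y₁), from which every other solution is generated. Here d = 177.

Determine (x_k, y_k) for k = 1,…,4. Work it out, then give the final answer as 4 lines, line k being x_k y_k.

62423 4692
7793261857 585777432
972957569736599 73131969270780
121469860743542176897 9130233834994022448

d=177: √d = [13; 3,3,2,8,2,3,3,26] (ℓ=8, even), read p_7/q_7
k=0  a_k=13  p_k/q_k = 13/1
…
k=2  a_k=3  p_k/q_k = 133/10
…
k=4  a_k=8  p_k/q_k = 2581/194
k=5  a_k=2  p_k/q_k = 5468/411
k=6  a_k=3  p_k/q_k = 18985/1427
k=7  a_k=3  p_k/q_k = 62423/4692
→ (62423, 4692).  Check: 62423²=3896630929, 177·4692²=3896630928, difference 1.
k=2:  x_2 = 62423·62423+177·4692·4692 = 7793261857,  y_2 = 62423·4692+4692·62423 = 585777432
k=3:  x_3 = 62423·7793261857+177·4692·585777432 = 972957569736599,  y_3 = 62423·585777432+4692·7793261857 = 73131969270780
k=4:  x_4 = 62423·972957569736599+177·4692·73131969270780 = 121469860743542176897,  y_4 = 62423·73131969270780+4692·972957569736599 = 9130233834994022448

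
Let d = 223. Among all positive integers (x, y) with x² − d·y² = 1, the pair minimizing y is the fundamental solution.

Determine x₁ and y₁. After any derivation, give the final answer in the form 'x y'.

√223 → a₀=14, period (1,13,1,28); ℓ=4 even so k=3
i=0: a=14 ⇒ p=14, q=1
i=1: a=1 ⇒ p=15, q=1
i=2: a=13 ⇒ p=209, q=14
i=3: a=1 ⇒ p=224, q=15
fundamental: x₁=224, y₁=15  (since 50176 − 223·225 = 1)

224 15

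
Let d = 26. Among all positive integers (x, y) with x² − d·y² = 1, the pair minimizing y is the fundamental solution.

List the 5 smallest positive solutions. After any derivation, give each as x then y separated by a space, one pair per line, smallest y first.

51 10
5201 1020
530451 104030
54100801 10610040
5517751251 1082120050

√26 → a₀=5, period (10); ℓ=1 odd so k=1
step 0: (5, 1)  from 5·(1,0) + (0,1)
step 1: (51, 10)  from 10·(5,1) + (1,0)
→ (51, 10).  Check: 51²=2601, 26·10²=2600, difference 1.
(x_2, y_2) = (51·51 + 26·10·10, 51·10 + 10·51) = (5201, 1020)
(x_3, y_3) = (51·5201 + 26·10·1020, 51·1020 + 10·5201) = (530451, 104030)
(x_4, y_4) = (51·530451 + 26·10·104030, 51·104030 + 10·530451) = (54100801, 10610040)
(x_5, y_5) = (51·54100801 + 26·10·10610040, 51·10610040 + 10·54100801) = (5517751251, 1082120050)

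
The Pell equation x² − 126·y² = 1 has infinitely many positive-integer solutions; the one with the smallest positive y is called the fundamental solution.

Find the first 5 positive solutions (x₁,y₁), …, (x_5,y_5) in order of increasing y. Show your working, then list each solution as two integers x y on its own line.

449 40
403201 35920
362074049 32256120
325142092801 28965959840
291977237261249 26011399680200

d=126: √d = [11; 4,2,4,22] (ℓ=4, even), read p_3/q_3
step 0: (11, 1)  from 11·(1,0) + (0,1)
step 1: (45, 4)  from 4·(11,1) + (1,0)
step 2: (101, 9)  from 2·(45,4) + (11,1)
step 3: (449, 40)  from 4·(101,9) + (45,4)
fundamental: x₁=449, y₁=40  (since 201601 − 126·1600 = 1)
(x_2, y_2) = (449·449 + 126·40·40, 449·40 + 40·449) = (403201, 35920)
(x_3, y_3) = (449·403201 + 126·40·35920, 449·35920 + 40·403201) = (362074049, 32256120)
(x_4, y_4) = (449·362074049 + 126·40·32256120, 449·32256120 + 40·362074049) = (325142092801, 28965959840)
(x_5, y_5) = (449·325142092801 + 126·40·28965959840, 449·28965959840 + 40·325142092801) = (291977237261249, 26011399680200)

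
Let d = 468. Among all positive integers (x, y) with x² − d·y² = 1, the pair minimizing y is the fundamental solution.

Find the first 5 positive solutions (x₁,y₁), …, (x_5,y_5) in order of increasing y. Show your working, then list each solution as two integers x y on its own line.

√468 → a₀=21, period (1,1,1,2,1,1,1,42); ℓ=8 even so k=7
k=0  a_k=21  p_k/q_k = 21/1
…
k=4  a_k=2  p_k/q_k = 173/8
k=5  a_k=1  p_k/q_k = 238/11
k=6  a_k=1  p_k/q_k = 411/19
k=7  a_k=1  p_k/q_k = 649/30
(x₁, y₁) = (649, 30);  649² − 468·30² = 1 ✓
(649+30√468)^2 = 842401 + 38940√468
(649+30√468)^3 = 1093435849 + 50544090√468
(649+30√468)^4 = 1419278889601 + 65606189880√468
(649+30√468)^5 = 1842222905266249 + 85156783920150√468

649 30
842401 38940
1093435849 50544090
1419278889601 65606189880
1842222905266249 85156783920150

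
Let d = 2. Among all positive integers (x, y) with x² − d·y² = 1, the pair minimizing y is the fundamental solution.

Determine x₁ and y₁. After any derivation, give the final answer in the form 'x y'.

[1; 2] for √2; ℓ=1 ⇒ convergent index 1
k=0  a_k=1  p_k/q_k = 1/1
k=1  a_k=2  p_k/q_k = 3/2
→ (3, 2).  Check: 3²=9, 2·2²=8, difference 1.

3 2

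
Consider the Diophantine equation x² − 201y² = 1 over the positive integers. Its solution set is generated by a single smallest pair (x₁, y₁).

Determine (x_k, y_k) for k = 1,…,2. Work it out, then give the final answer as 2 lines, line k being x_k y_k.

√201 → a₀=14, period (5,1,1,1,2,…,1,5,28); ℓ=14 even so k=13
i=0: a=14 ⇒ p=14, q=1
…
i=2: a=1 ⇒ p=85, q=6
…
i=4: a=1 ⇒ p=241, q=17
…
i=6: a=1 ⇒ p=879, q=62
…
i=8: a=1 ⇒ p=8549, q=603
…
i=10: a=1 ⇒ p=33317, q=2350
…
i=12: a=1 ⇒ p=91402, q=6447
i=13: a=5 ⇒ p=515095, q=36332
→ (515095, 36332).  Check: 515095²=265322859025, 201·36332²=265322859024, difference 1.
(x_2, y_2) = (515095·515095 + 201·36332·36332, 515095·36332 + 36332·515095) = (530645718049, 37428863080)

515095 36332
530645718049 37428863080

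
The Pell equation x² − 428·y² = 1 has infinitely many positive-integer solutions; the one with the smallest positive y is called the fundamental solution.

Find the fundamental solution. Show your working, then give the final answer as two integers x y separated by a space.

√428 = [20; 1,2,4,1,5,10,5,1,4,2,1,40, …], period ℓ=12 (even) → k=11
i=0: a=20 ⇒ p=20, q=1
…
i=8: a=1 ⇒ p=119350, q=5769
…
i=10: a=2 ⇒ p=1273708, q=61567
i=11: a=1 ⇒ p=1850887, q=89466
fundamental: x₁=1850887, y₁=89466  (since 3425782686769 − 428·8004165156 = 1)

1850887 89466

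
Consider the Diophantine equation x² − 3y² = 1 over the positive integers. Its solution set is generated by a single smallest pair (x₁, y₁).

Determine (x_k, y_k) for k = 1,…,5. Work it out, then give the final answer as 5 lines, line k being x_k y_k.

[1; 1,2] for √3; ℓ=2 ⇒ convergent index 1
k=0  a_k=1  p_k/q_k = 1/1
k=1  a_k=1  p_k/q_k = 2/1
→ (2, 1).  Check: 2²=4, 3·1²=3, difference 1.
(2+1√3)^2 = 7 + 4√3
(2+1√3)^3 = 26 + 15√3
(2+1√3)^4 = 97 + 56√3
(2+1√3)^5 = 362 + 209√3

2 1
7 4
26 15
97 56
362 209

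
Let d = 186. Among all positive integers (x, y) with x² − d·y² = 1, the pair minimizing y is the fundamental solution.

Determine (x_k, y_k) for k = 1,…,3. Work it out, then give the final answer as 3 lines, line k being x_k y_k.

7501 550
112530001 8251100
1688175067501 123783001650

√186 → a₀=13, period (1,1,1,3,4,3,1,1,1,26); ℓ=10 even so k=9
a_0=13:  p_0=13·1+0=13,  q_0=13·0+1=1
…
a_2=1:  p_2=1·14+13=27,  q_2=1·1+1=2
a_3=1:  p_3=1·27+14=41,  q_3=1·2+1=3
…
a_5=4:  p_5=4·150+41=641,  q_5=4·11+3=47
…
a_7=1:  p_7=1·2073+641=2714,  q_7=1·152+47=199
a_8=1:  p_8=1·2714+2073=4787,  q_8=1·199+152=351
a_9=1:  p_9=1·4787+2714=7501,  q_9=1·351+199=550
(x₁, y₁) = (7501, 550);  7501² − 186·550² = 1 ✓
k=2:  x_2 = 7501·7501+186·550·550 = 112530001,  y_2 = 7501·550+550·7501 = 8251100
k=3:  x_3 = 7501·112530001+186·550·8251100 = 1688175067501,  y_3 = 7501·8251100+550·112530001 = 123783001650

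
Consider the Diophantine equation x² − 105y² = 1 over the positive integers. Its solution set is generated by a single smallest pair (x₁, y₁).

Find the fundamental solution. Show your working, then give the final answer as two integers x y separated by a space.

41 4

d=105: √d = [10; 4,20] (ℓ=2, even), read p_1/q_1
i=0: a=10 ⇒ p=10, q=1
i=1: a=4 ⇒ p=41, q=4
fundamental: x₁=41, y₁=4  (since 1681 − 105·16 = 1)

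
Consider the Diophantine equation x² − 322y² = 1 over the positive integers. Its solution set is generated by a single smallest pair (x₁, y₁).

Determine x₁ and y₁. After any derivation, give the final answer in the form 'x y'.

323 18

√322 → a₀=17, period (1,16,1,34); ℓ=4 even so k=3
a_0=17:  p_0=17·1+0=17,  q_0=17·0+1=1
…
a_2=16:  p_2=16·18+17=305,  q_2=16·1+1=17
a_3=1:  p_3=1·305+18=323,  q_3=1·17+1=18
→ (323, 18).  Check: 323²=104329, 322·18²=104328, difference 1.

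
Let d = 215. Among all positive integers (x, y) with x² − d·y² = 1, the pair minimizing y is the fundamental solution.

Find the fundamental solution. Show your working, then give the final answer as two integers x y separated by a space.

44 3

√215 = [14; 1,1,1,28, …], period ℓ=4 (even) → k=3
i=0: a=14 ⇒ p=14, q=1
i=1: a=1 ⇒ p=15, q=1
i=2: a=1 ⇒ p=29, q=2
i=3: a=1 ⇒ p=44, q=3
(x₁, y₁) = (44, 3);  44² − 215·3² = 1 ✓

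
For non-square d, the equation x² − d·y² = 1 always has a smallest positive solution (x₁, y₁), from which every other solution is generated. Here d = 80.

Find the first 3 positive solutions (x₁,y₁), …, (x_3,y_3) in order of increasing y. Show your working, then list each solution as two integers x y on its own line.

9 1
161 18
2889 323

d=80: √d = [8; 1,16] (ℓ=2, even), read p_1/q_1
step 0: (8, 1)  from 8·(1,0) + (0,1)
step 1: (9, 1)  from 1·(8,1) + (1,0)
fundamental: x₁=9, y₁=1  (since 81 − 80·1 = 1)
n=2: (9,1)∘(9,1) = (9·9+80·1·1, 9·1+1·9) = (161,18)
n=3: (161,18)∘(9,1) = (9·161+80·1·18, 9·18+1·161) = (2889,323)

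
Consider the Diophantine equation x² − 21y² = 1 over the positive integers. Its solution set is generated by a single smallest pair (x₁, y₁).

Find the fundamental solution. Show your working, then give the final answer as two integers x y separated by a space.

55 12

[4; 1,1,2,1,1,8] for √21; ℓ=6 ⇒ convergent index 5
i=0: a=4 ⇒ p=4, q=1
…
i=2: a=1 ⇒ p=9, q=2
…
i=4: a=1 ⇒ p=32, q=7
i=5: a=1 ⇒ p=55, q=12
(x₁, y₁) = (55, 12);  55² − 21·12² = 1 ✓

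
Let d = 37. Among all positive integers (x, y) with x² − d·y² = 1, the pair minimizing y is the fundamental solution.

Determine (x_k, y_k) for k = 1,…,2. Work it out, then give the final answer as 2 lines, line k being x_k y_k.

73 12
10657 1752

√37 → a₀=6, period (12); ℓ=1 odd so k=1
k=0  a_k=6  p_k/q_k = 6/1
k=1  a_k=12  p_k/q_k = 73/12
(x₁, y₁) = (73, 12);  73² − 37·12² = 1 ✓
k=2:  x_2 = 73·73+37·12·12 = 10657,  y_2 = 73·12+12·73 = 1752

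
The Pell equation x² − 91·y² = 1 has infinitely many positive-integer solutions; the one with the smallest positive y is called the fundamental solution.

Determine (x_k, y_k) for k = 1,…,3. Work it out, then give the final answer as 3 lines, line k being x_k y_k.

1574 165
4954951 519420
15598184174 1635133995

d=91: √d = [9; 1,1,5,1,5,1,1,18] (ℓ=8, even), read p_7/q_7
a_0=9:  p_0=9·1+0=9,  q_0=9·0+1=1
…
a_2=1:  p_2=1·10+9=19,  q_2=1·1+1=2
…
a_6=1:  p_6=1·725+124=849,  q_6=1·76+13=89
a_7=1:  p_7=1·849+725=1574,  q_7=1·89+76=165
fundamental: x₁=1574, y₁=165  (since 2477476 − 91·27225 = 1)
n=2: (1574,165)∘(1574,165) = (1574·1574+91·165·165, 1574·165+165·1574) = (4954951,519420)
n=3: (4954951,519420)∘(1574,165) = (1574·4954951+91·165·519420, 1574·519420+165·4954951) = (15598184174,1635133995)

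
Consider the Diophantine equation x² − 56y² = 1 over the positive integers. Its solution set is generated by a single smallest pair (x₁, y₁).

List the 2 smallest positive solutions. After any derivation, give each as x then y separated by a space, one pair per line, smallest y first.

√56 = [7; 2,14, …], period ℓ=2 (even) → k=1
a_0=7:  p_0=7·1+0=7,  q_0=7·0+1=1
a_1=2:  p_1=2·7+1=15,  q_1=2·1+0=2
fundamental: x₁=15, y₁=2  (since 225 − 56·4 = 1)
(x_2, y_2) = (15·15 + 56·2·2, 15·2 + 2·15) = (449, 60)

15 2
449 60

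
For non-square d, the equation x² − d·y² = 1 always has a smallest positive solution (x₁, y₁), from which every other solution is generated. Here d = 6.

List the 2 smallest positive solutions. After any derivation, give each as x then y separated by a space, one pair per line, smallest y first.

5 2
49 20

d=6: √d = [2; 2,4] (ℓ=2, even), read p_1/q_1
i=0: a=2 ⇒ p=2, q=1
i=1: a=2 ⇒ p=5, q=2
→ (5, 2).  Check: 5²=25, 6·2²=24, difference 1.
n=2: (5,2)∘(5,2) = (5·5+6·2·2, 5·2+2·5) = (49,20)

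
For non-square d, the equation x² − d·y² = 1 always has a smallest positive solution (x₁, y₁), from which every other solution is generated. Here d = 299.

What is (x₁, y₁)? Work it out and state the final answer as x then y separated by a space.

415 24

d=299: √d = [17; 3,2,3,34] (ℓ=4, even), read p_3/q_3
i=0: a=17 ⇒ p=17, q=1
i=1: a=3 ⇒ p=52, q=3
i=2: a=2 ⇒ p=121, q=7
i=3: a=3 ⇒ p=415, q=24
→ (415, 24).  Check: 415²=172225, 299·24²=172224, difference 1.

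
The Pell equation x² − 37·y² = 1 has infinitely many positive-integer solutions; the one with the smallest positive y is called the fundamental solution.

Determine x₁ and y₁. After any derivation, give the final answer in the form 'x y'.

√37 = [6; 12, …], period ℓ=1 (odd) → k=1
step 0: (6, 1)  from 6·(1,0) + (0,1)
step 1: (73, 12)  from 12·(6,1) + (1,0)
(x₁, y₁) = (73, 12);  73² − 37·12² = 1 ✓

73 12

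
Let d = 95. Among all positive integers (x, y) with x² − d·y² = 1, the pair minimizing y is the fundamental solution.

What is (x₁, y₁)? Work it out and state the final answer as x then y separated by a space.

[9; 1,2,1,18] for √95; ℓ=4 ⇒ convergent index 3
i=0: a=9 ⇒ p=9, q=1
i=1: a=1 ⇒ p=10, q=1
i=2: a=2 ⇒ p=29, q=3
i=3: a=1 ⇒ p=39, q=4
(x₁, y₁) = (39, 4);  39² − 95·4² = 1 ✓

39 4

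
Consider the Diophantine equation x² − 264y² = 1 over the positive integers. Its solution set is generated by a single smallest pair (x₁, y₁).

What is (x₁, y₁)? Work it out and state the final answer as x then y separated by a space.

√264 → a₀=16, period (4,32); ℓ=2 even so k=1
step 0: (16, 1)  from 16·(1,0) + (0,1)
step 1: (65, 4)  from 4·(16,1) + (1,0)
fundamental: x₁=65, y₁=4  (since 4225 − 264·16 = 1)

65 4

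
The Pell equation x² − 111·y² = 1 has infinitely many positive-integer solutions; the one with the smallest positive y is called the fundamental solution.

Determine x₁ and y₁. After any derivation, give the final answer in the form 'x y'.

295 28

d=111: √d = [10; 1,1,6,1,1,20] (ℓ=6, even), read p_5/q_5
i=0: a=10 ⇒ p=10, q=1
i=1: a=1 ⇒ p=11, q=1
i=2: a=1 ⇒ p=21, q=2
i=3: a=6 ⇒ p=137, q=13
i=4: a=1 ⇒ p=158, q=15
i=5: a=1 ⇒ p=295, q=28
(x₁, y₁) = (295, 28);  295² − 111·28² = 1 ✓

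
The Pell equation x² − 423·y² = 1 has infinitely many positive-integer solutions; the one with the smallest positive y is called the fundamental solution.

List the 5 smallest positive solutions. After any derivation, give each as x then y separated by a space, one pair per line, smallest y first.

[20; 1,1,3,4,3,1,1,40] for √423; ℓ=8 ⇒ convergent index 7
k=0  a_k=20  p_k/q_k = 20/1
k=1  a_k=1  p_k/q_k = 21/1
…
k=3  a_k=3  p_k/q_k = 144/7
k=4  a_k=4  p_k/q_k = 617/30
k=5  a_k=3  p_k/q_k = 1995/97
k=6  a_k=1  p_k/q_k = 2612/127
k=7  a_k=1  p_k/q_k = 4607/224
(x₁, y₁) = (4607, 224);  4607² − 423·224² = 1 ✓
(4607+224√423)^2 = 42448897 + 2063936√423
(4607+224√423)^3 = 391124132351 + 19017106080√423
(4607+224√423)^4 = 3603817713033217 + 175223613357184√423
(4607+224√423)^5 = 33205576016763929087 + 1614510354455987296√423

4607 224
42448897 2063936
391124132351 19017106080
3603817713033217 175223613357184
33205576016763929087 1614510354455987296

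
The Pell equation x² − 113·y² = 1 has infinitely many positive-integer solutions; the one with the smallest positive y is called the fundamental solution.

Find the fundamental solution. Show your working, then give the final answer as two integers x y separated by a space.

1204353 113296

d=113: √d = [10; 1,1,1,2,2,1,1,1,20] (ℓ=9, odd), read p_17/q_17
i=0: a=10 ⇒ p=10, q=1
…
i=5: a=2 ⇒ p=202, q=19
i=6: a=1 ⇒ p=287, q=27
…
i=15: a=1 ⇒ p=445435, q=41903
i=16: a=1 ⇒ p=758918, q=71393
i=17: a=1 ⇒ p=1204353, q=113296
(x₁, y₁) = (1204353, 113296);  1204353² − 113·113296² = 1 ✓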